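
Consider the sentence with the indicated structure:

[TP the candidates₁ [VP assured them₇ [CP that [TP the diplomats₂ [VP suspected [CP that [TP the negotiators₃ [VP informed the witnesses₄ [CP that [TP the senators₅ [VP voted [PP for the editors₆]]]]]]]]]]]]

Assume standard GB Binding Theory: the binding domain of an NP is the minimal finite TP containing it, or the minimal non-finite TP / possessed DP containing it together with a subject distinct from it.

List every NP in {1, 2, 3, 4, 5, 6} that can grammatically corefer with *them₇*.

*them* is a pronoun, so Principle B applies: it must be free in its binding domain.
Binding domain of *them₇*: the matrix TP, whose subject is the candidates₁.
*the candidates₁* c-commands the pronoun within its binding domain → coindexation would violate Principle B.
*the diplomats₂*: the pronoun c-commands this R-expression → coindexation would violate Principle C on *the diplomats₂*.
*the negotiators₃*: the pronoun c-commands this R-expression → coindexation would violate Principle C on *the negotiators₃*.
*the witnesses₄*: the pronoun c-commands this R-expression → coindexation would violate Principle C on *the witnesses₄*.
*the senators₅*: the pronoun c-commands this R-expression → coindexation would violate Principle C on *the senators₅*.
*the editors₆*: the pronoun c-commands this R-expression → coindexation would violate Principle C on *the editors₆*.

none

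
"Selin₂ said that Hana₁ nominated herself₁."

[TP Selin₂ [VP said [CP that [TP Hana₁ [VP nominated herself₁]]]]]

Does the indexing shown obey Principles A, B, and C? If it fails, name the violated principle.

The two coindexed NPs are *Hana₁* and *herself₁*.
*herself₁* is an anaphor; its binding domain is the embedded TP, whose subject is Hana₁. *Hana₁* c-commands it within that domain and shares its index, so Principle A is satisfied.
*Hana₁* is an R-expression; *herself₁* does not c-command it, and no other NP shares its index, so Principle C is satisfied.
All principles are respected.

grammatical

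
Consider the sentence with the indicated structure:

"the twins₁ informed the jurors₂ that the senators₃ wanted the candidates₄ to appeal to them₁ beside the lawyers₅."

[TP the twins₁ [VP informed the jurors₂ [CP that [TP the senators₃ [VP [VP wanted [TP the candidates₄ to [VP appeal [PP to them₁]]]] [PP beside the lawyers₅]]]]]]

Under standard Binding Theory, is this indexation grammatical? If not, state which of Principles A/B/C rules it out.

grammatical

The two coindexed NPs are *the twins₁* and *them₁*.
*them₁* is a pronoun; its binding domain is the embedded TP, whose subject is the candidates₄. Within that domain it is c-commanded only by *the candidates₄*, which carries a different index — the pronoun is free locally, so Principle B holds.
*the twins₁* is an R-expression; *them₁* does not c-command it, and no other NP shares its index, so Principle C is satisfied.
All principles are respected.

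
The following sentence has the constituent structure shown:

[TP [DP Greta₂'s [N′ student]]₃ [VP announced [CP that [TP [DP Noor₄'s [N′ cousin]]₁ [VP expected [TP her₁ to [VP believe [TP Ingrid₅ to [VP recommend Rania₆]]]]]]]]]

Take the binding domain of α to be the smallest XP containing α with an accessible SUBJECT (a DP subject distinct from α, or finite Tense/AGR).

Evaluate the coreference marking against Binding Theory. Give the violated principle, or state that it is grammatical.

The two coindexed NPs are *[Noor₄'s cousin]₁* and *her₁*.
*her₁* is a pronoun. Its binding domain is the embedded TP, whose subject is [Noor₄'s cousin]₁.
*[Noor₄'s cousin]₁* c-commands it within that domain and carries the same index.
The pronoun is locally bound → Principle B violation.

Principle B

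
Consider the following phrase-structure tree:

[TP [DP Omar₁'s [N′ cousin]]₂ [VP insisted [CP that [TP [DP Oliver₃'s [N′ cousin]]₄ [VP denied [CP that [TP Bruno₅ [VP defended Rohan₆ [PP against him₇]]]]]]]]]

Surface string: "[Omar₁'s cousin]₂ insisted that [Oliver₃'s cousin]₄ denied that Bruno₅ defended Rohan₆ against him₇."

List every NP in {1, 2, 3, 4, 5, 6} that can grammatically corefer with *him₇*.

{1, 2, 3, 4}

*him* is a pronoun, so Principle B applies: it must be free in its binding domain.
Binding domain of *him₇*: the embedded TP, whose subject is Bruno₅.
*Omar₁* and the pronoun do not c-command one another → neither Principle B nor Principle C is at stake; coindexation permitted.
*[Omar₁'s cousin]₂* c-commands the pronoun but from outside its binding domain, and is not c-commanded by it → coindexation permitted.
*Oliver₃* and the pronoun do not c-command one another → neither Principle B nor Principle C is at stake; coindexation permitted.
*[Oliver₃'s cousin]₄* c-commands the pronoun but from outside its binding domain, and is not c-commanded by it → coindexation permitted.
*Bruno₅* c-commands the pronoun within its binding domain → coindexation would violate Principle B.
*Rohan₆* c-commands the pronoun within its binding domain → coindexation would violate Principle B.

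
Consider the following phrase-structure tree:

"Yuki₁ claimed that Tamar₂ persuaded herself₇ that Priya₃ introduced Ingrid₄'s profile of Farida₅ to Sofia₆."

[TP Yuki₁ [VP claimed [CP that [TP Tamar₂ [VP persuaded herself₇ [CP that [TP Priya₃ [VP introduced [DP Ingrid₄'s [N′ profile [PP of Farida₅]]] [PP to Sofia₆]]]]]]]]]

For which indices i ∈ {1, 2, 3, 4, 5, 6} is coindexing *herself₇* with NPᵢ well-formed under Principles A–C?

{2}

*herself* is an anaphor, so Principle A applies: it must be bound in its binding domain.
Binding domain of *herself₇*: the embedded TP, whose subject is Tamar₂.
*Yuki₁* c-commands the anaphor but is outside its binding domain → cannot satisfy Principle A.
*Tamar₂* c-commands the anaphor within its binding domain → licit binder.
*Priya₃* does not c-command the anaphor → cannot bind it.
*Ingrid₄* does not c-command the anaphor → cannot bind it.
*Farida₅* does not c-command the anaphor → cannot bind it.
*Sofia₆* does not c-command the anaphor → cannot bind it.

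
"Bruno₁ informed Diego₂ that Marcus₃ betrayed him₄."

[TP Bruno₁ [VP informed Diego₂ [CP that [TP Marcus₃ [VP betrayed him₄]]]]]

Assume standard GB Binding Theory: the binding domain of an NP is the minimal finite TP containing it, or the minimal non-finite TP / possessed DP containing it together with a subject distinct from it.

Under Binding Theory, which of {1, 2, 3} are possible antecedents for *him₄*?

{1, 2}

*him* is a pronoun, so Principle B applies: it must be free in its binding domain.
Binding domain of *him₄*: the embedded TP, whose subject is Marcus₃.
*Bruno₁* c-commands the pronoun but from outside its binding domain, and is not c-commanded by it → coindexation permitted.
*Diego₂* c-commands the pronoun but from outside its binding domain, and is not c-commanded by it → coindexation permitted.
*Marcus₃* c-commands the pronoun within its binding domain → coindexation would violate Principle B.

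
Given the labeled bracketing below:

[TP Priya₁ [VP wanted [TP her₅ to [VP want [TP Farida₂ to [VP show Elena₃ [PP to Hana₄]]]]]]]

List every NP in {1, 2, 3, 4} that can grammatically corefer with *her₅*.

none

*her* is a pronoun, so Principle B applies: it must be free in its binding domain.
Binding domain of *her₅*: the matrix TP, whose subject is Priya₁.
*Priya₁* c-commands the pronoun within its binding domain → coindexation would violate Principle B.
*Farida₂*: the pronoun c-commands this R-expression → coindexation would violate Principle C on *Farida₂*.
*Elena₃*: the pronoun c-commands this R-expression → coindexation would violate Principle C on *Elena₃*.
*Hana₄*: the pronoun c-commands this R-expression → coindexation would violate Principle C on *Hana₄*.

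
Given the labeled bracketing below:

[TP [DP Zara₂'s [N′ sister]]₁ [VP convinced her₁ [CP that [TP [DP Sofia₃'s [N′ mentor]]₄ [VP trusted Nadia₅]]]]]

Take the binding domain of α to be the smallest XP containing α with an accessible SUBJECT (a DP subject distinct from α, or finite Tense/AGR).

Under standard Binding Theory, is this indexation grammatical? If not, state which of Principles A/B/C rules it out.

Principle B

The two coindexed NPs are *[Zara₂'s sister]₁* and *her₁*.
*her₁* is a pronoun. Its binding domain is the matrix TP, whose subject is [Zara₂'s sister]₁.
*[Zara₂'s sister]₁* c-commands it within that domain and carries the same index.
The pronoun is locally bound → Principle B violation.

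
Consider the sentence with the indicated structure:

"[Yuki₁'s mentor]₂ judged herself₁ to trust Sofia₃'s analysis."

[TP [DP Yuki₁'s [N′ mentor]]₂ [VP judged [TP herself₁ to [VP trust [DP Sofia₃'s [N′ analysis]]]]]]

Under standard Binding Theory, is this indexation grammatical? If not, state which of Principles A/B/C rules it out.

The two coindexed NPs are *Yuki₁* and *herself₁*.
*herself₁* is an anaphor. Principle A requires it to be bound within its binding domain — the matrix TP, whose subject is [Yuki₁'s mentor]₂.
Within that domain it is c-commanded by *[Yuki₁'s mentor]₂*, which does not share its index.
*Yuki₁* does not c-command the anaphor at all.
The anaphor is unbound in its domain → Principle A violation.

Principle A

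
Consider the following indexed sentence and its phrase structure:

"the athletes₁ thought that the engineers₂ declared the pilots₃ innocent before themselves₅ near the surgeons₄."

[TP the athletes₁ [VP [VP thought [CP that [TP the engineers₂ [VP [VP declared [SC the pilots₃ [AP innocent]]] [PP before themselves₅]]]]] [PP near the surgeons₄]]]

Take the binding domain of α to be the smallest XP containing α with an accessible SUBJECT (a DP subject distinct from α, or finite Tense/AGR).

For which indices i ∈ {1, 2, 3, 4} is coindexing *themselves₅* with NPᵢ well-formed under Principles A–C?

*themselves* is an anaphor, so Principle A applies: it must be bound in its binding domain.
Binding domain of *themselves₅*: the embedded TP, whose subject is the engineers₂.
*the athletes₁* c-commands the anaphor but is outside its binding domain → cannot satisfy Principle A.
*the engineers₂* c-commands the anaphor within its binding domain → licit binder.
*the pilots₃* does not c-command the anaphor → cannot bind it.
*the surgeons₄* does not c-command the anaphor → cannot bind it.

{2}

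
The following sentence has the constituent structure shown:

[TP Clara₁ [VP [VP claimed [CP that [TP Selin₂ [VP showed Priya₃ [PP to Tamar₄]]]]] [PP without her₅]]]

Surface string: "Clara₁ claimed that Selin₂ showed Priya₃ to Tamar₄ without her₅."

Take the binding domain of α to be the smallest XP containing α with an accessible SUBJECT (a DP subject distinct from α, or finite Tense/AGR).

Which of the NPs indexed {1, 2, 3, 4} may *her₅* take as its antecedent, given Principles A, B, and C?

*her* is a pronoun, so Principle B applies: it must be free in its binding domain.
Binding domain of *her₅*: the matrix TP, whose subject is Clara₁.
*Clara₁* c-commands the pronoun within its binding domain → coindexation would violate Principle B.
*Selin₂* and the pronoun do not c-command one another → neither Principle B nor Principle C is at stake; coindexation permitted.
*Priya₃* and the pronoun do not c-command one another → neither Principle B nor Principle C is at stake; coindexation permitted.
*Tamar₄* and the pronoun do not c-command one another → neither Principle B nor Principle C is at stake; coindexation permitted.

{2, 3, 4}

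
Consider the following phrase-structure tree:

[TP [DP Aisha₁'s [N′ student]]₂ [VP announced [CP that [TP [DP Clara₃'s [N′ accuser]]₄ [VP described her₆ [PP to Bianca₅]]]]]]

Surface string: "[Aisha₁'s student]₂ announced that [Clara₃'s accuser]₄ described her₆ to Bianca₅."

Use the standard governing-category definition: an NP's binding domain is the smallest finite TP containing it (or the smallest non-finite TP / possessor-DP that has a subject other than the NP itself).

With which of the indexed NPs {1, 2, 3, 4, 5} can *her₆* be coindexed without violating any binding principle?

{1, 2, 3}

*her* is a pronoun, so Principle B applies: it must be free in its binding domain.
Binding domain of *her₆*: the embedded TP, whose subject is [Clara₃'s accuser]₄.
*Aisha₁* and the pronoun do not c-command one another → neither Principle B nor Principle C is at stake; coindexation permitted.
*[Aisha₁'s student]₂* c-commands the pronoun but from outside its binding domain, and is not c-commanded by it → coindexation permitted.
*Clara₃* and the pronoun do not c-command one another → neither Principle B nor Principle C is at stake; coindexation permitted.
*[Clara₃'s accuser]₄* c-commands the pronoun within its binding domain → coindexation would violate Principle B.
*Bianca₅*: the pronoun c-commands this R-expression → coindexation would violate Principle C on *Bianca₅*.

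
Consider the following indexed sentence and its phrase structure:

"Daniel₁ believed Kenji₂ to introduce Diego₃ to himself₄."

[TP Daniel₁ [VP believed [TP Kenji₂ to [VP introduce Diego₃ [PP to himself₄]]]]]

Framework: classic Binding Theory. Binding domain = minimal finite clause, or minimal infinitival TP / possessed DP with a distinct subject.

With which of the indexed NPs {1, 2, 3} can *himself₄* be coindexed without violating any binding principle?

*himself* is an anaphor, so Principle A applies: it must be bound in its binding domain.
Binding domain of *himself₄*: the embedded TP, whose subject is Kenji₂.
*Daniel₁* c-commands the anaphor but is outside its binding domain → cannot satisfy Principle A.
*Kenji₂* c-commands the anaphor within its binding domain → licit binder.
*Diego₃* c-commands the anaphor within its binding domain → licit binder.

{2, 3}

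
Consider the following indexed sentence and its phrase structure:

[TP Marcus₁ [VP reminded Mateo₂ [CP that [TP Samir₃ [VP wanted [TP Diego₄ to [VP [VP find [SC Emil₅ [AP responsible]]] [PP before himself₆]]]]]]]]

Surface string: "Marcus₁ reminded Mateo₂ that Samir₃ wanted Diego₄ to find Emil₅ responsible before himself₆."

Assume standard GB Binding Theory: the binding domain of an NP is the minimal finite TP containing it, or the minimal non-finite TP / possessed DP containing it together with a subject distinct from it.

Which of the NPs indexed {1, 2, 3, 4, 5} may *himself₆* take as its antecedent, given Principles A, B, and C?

{4}

*himself* is an anaphor, so Principle A applies: it must be bound in its binding domain.
Binding domain of *himself₆*: the embedded TP, whose subject is Diego₄.
*Marcus₁* c-commands the anaphor but is outside its binding domain → cannot satisfy Principle A.
*Mateo₂* c-commands the anaphor but is outside its binding domain → cannot satisfy Principle A.
*Samir₃* c-commands the anaphor but is outside its binding domain → cannot satisfy Principle A.
*Diego₄* c-commands the anaphor within its binding domain → licit binder.
*Emil₅* does not c-command the anaphor → cannot bind it.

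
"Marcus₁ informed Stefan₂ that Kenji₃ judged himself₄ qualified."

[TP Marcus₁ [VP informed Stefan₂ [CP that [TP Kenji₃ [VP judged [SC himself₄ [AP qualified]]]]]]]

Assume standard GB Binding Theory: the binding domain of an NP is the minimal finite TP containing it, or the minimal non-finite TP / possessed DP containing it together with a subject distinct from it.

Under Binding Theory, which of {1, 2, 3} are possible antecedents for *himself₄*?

{3}

*himself* is an anaphor, so Principle A applies: it must be bound in its binding domain.
Binding domain of *himself₄*: the embedded TP, whose subject is Kenji₃.
*Marcus₁* c-commands the anaphor but is outside its binding domain → cannot satisfy Principle A.
*Stefan₂* c-commands the anaphor but is outside its binding domain → cannot satisfy Principle A.
*Kenji₃* c-commands the anaphor within its binding domain → licit binder.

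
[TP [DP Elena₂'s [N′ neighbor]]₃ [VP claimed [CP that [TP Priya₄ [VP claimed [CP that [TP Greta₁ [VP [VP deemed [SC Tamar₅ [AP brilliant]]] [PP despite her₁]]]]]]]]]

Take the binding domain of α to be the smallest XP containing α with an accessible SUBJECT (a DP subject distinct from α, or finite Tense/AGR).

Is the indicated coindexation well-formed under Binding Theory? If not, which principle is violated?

The two coindexed NPs are *Greta₁* and *her₁*.
*her₁* is a pronoun. Its binding domain is the embedded TP, whose subject is Greta₁.
*Greta₁* c-commands it within that domain and carries the same index.
The pronoun is locally bound → Principle B violation.

Principle B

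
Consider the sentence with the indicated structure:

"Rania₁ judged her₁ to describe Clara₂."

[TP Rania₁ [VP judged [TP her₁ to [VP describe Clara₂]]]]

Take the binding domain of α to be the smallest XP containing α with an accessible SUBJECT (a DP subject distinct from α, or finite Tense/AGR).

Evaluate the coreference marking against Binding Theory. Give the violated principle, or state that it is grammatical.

Principle B

The two coindexed NPs are *Rania₁* and *her₁*.
*her₁* is a pronoun. Its binding domain is the matrix TP, whose subject is Rania₁.
*Rania₁* c-commands it within that domain and carries the same index.
The pronoun is locally bound → Principle B violation.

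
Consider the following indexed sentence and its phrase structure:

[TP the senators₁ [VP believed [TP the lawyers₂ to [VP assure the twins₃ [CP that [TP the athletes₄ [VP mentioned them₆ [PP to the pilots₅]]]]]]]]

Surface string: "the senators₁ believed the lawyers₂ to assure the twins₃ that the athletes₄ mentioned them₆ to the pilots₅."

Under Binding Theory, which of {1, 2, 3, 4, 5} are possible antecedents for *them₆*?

*them* is a pronoun, so Principle B applies: it must be free in its binding domain.
Binding domain of *them₆*: the embedded TP, whose subject is the athletes₄.
*the senators₁* c-commands the pronoun but from outside its binding domain, and is not c-commanded by it → coindexation permitted.
*the lawyers₂* c-commands the pronoun but from outside its binding domain, and is not c-commanded by it → coindexation permitted.
*the twins₃* c-commands the pronoun but from outside its binding domain, and is not c-commanded by it → coindexation permitted.
*the athletes₄* c-commands the pronoun within its binding domain → coindexation would violate Principle B.
*the pilots₅*: the pronoun c-commands this R-expression → coindexation would violate Principle C on *the pilots₅*.

{1, 2, 3}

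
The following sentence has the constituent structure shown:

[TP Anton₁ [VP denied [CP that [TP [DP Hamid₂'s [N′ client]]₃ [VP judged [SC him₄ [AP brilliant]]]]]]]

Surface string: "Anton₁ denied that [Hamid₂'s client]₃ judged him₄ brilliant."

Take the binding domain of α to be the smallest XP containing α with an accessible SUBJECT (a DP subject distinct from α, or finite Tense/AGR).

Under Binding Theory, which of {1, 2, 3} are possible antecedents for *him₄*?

{1, 2}

*him* is a pronoun, so Principle B applies: it must be free in its binding domain.
Binding domain of *him₄*: the embedded TP, whose subject is [Hamid₂'s client]₃.
*Anton₁* c-commands the pronoun but from outside its binding domain, and is not c-commanded by it → coindexation permitted.
*Hamid₂* and the pronoun do not c-command one another → neither Principle B nor Principle C is at stake; coindexation permitted.
*[Hamid₂'s client]₃* c-commands the pronoun within its binding domain → coindexation would violate Principle B.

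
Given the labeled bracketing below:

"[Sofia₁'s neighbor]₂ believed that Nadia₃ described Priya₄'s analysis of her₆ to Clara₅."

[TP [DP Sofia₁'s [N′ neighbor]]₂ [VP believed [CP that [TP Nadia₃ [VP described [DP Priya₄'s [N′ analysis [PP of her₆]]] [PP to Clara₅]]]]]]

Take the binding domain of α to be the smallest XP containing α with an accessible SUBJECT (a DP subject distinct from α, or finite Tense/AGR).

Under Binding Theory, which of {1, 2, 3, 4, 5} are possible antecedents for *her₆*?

{1, 2, 3, 5}

*her* is a pronoun, so Principle B applies: it must be free in its binding domain.
Binding domain of *her₆*: the possessed DP, whose subject is Priya₄.
*Sofia₁* and the pronoun do not c-command one another → neither Principle B nor Principle C is at stake; coindexation permitted.
*[Sofia₁'s neighbor]₂* c-commands the pronoun but from outside its binding domain, and is not c-commanded by it → coindexation permitted.
*Nadia₃* c-commands the pronoun but from outside its binding domain, and is not c-commanded by it → coindexation permitted.
*Priya₄* c-commands the pronoun within its binding domain → coindexation would violate Principle B.
*Clara₅* and the pronoun do not c-command one another → neither Principle B nor Principle C is at stake; coindexation permitted.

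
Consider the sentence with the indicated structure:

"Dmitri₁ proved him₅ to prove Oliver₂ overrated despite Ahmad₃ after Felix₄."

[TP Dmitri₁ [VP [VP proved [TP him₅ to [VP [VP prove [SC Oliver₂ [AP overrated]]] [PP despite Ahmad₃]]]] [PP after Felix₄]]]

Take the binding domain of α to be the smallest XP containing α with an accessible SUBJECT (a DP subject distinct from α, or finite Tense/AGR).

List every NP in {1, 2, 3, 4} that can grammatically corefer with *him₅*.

*him* is a pronoun, so Principle B applies: it must be free in its binding domain.
Binding domain of *him₅*: the matrix TP, whose subject is Dmitri₁.
*Dmitri₁* c-commands the pronoun within its binding domain → coindexation would violate Principle B.
*Oliver₂*: the pronoun c-commands this R-expression → coindexation would violate Principle C on *Oliver₂*.
*Ahmad₃*: the pronoun c-commands this R-expression → coindexation would violate Principle C on *Ahmad₃*.
*Felix₄* and the pronoun do not c-command one another → neither Principle B nor Principle C is at stake; coindexation permitted.

{4}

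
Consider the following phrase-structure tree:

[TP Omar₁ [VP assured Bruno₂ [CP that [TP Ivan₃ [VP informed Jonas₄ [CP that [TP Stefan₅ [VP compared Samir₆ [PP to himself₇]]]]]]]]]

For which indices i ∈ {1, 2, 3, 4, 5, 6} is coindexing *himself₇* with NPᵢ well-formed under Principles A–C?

{5, 6}

*himself* is an anaphor, so Principle A applies: it must be bound in its binding domain.
Binding domain of *himself₇*: the embedded TP, whose subject is Stefan₅.
*Omar₁* c-commands the anaphor but is outside its binding domain → cannot satisfy Principle A.
*Bruno₂* c-commands the anaphor but is outside its binding domain → cannot satisfy Principle A.
*Ivan₃* c-commands the anaphor but is outside its binding domain → cannot satisfy Principle A.
*Jonas₄* c-commands the anaphor but is outside its binding domain → cannot satisfy Principle A.
*Stefan₅* c-commands the anaphor within its binding domain → licit binder.
*Samir₆* c-commands the anaphor within its binding domain → licit binder.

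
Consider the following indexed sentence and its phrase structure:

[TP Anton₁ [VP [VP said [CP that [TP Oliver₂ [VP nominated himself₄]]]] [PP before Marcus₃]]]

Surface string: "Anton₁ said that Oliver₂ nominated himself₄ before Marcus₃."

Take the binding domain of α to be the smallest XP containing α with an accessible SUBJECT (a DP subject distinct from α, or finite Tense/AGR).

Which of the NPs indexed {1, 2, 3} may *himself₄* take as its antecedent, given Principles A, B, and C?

{2}

*himself* is an anaphor, so Principle A applies: it must be bound in its binding domain.
Binding domain of *himself₄*: the embedded TP, whose subject is Oliver₂.
*Anton₁* c-commands the anaphor but is outside its binding domain → cannot satisfy Principle A.
*Oliver₂* c-commands the anaphor within its binding domain → licit binder.
*Marcus₃* does not c-command the anaphor → cannot bind it.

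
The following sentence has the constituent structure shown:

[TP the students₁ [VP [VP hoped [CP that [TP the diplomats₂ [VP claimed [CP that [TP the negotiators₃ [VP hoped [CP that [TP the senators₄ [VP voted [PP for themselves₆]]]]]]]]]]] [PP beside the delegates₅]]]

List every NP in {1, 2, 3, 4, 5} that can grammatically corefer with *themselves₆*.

{4}

*themselves* is an anaphor, so Principle A applies: it must be bound in its binding domain.
Binding domain of *themselves₆*: the embedded TP, whose subject is the senators₄.
*the students₁* c-commands the anaphor but is outside its binding domain → cannot satisfy Principle A.
*the diplomats₂* c-commands the anaphor but is outside its binding domain → cannot satisfy Principle A.
*the negotiators₃* c-commands the anaphor but is outside its binding domain → cannot satisfy Principle A.
*the senators₄* c-commands the anaphor within its binding domain → licit binder.
*the delegates₅* does not c-command the anaphor → cannot bind it.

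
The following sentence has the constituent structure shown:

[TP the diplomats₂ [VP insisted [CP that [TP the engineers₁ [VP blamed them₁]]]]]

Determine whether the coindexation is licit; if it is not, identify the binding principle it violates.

Principle B

The two coindexed NPs are *the engineers₁* and *them₁*.
*them₁* is a pronoun. Its binding domain is the embedded TP, whose subject is the engineers₁.
*the engineers₁* c-commands it within that domain and carries the same index.
The pronoun is locally bound → Principle B violation.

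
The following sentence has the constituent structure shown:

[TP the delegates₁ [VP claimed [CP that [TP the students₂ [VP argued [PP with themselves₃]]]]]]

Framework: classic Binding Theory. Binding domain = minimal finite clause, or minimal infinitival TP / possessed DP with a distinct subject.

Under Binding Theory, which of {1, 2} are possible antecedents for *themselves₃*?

*themselves* is an anaphor, so Principle A applies: it must be bound in its binding domain.
Binding domain of *themselves₃*: the embedded TP, whose subject is the students₂.
*the delegates₁* c-commands the anaphor but is outside its binding domain → cannot satisfy Principle A.
*the students₂* c-commands the anaphor within its binding domain → licit binder.

{2}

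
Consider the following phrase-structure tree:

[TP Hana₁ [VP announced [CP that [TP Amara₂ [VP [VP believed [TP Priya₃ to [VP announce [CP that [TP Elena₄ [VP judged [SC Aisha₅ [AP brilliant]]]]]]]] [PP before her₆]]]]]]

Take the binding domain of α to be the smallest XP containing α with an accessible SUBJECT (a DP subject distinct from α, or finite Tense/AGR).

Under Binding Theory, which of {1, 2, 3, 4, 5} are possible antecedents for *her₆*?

{1, 3, 4, 5}

*her* is a pronoun, so Principle B applies: it must be free in its binding domain.
Binding domain of *her₆*: the embedded TP, whose subject is Amara₂.
*Hana₁* c-commands the pronoun but from outside its binding domain, and is not c-commanded by it → coindexation permitted.
*Amara₂* c-commands the pronoun within its binding domain → coindexation would violate Principle B.
*Priya₃* and the pronoun do not c-command one another → neither Principle B nor Principle C is at stake; coindexation permitted.
*Elena₄* and the pronoun do not c-command one another → neither Principle B nor Principle C is at stake; coindexation permitted.
*Aisha₅* and the pronoun do not c-command one another → neither Principle B nor Principle C is at stake; coindexation permitted.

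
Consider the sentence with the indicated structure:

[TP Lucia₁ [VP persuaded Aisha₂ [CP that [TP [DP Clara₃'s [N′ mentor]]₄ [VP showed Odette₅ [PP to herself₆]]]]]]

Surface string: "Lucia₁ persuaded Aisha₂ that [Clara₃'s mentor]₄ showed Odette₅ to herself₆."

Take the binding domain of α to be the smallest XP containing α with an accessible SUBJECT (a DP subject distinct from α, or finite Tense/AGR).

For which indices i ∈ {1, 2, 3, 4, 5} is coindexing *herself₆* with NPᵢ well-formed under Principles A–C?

*herself* is an anaphor, so Principle A applies: it must be bound in its binding domain.
Binding domain of *herself₆*: the embedded TP, whose subject is [Clara₃'s mentor]₄.
*Lucia₁* c-commands the anaphor but is outside its binding domain → cannot satisfy Principle A.
*Aisha₂* c-commands the anaphor but is outside its binding domain → cannot satisfy Principle A.
*Clara₃* does not c-command the anaphor → cannot bind it.
*[Clara₃'s mentor]₄* c-commands the anaphor within its binding domain → licit binder.
*Odette₅* c-commands the anaphor within its binding domain → licit binder.

{4, 5}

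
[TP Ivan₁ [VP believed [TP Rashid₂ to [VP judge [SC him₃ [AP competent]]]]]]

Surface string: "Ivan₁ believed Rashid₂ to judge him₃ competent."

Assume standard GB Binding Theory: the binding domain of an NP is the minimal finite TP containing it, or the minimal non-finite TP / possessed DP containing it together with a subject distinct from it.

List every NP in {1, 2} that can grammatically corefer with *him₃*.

*him* is a pronoun, so Principle B applies: it must be free in its binding domain.
Binding domain of *him₃*: the embedded TP, whose subject is Rashid₂.
*Ivan₁* c-commands the pronoun but from outside its binding domain, and is not c-commanded by it → coindexation permitted.
*Rashid₂* c-commands the pronoun within its binding domain → coindexation would violate Principle B.

{1}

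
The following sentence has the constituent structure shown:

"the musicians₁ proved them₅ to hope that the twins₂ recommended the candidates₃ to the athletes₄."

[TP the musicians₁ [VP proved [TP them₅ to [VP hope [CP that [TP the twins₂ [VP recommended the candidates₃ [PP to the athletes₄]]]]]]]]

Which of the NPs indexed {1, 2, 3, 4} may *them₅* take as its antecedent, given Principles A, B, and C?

*them* is a pronoun, so Principle B applies: it must be free in its binding domain.
Binding domain of *them₅*: the matrix TP, whose subject is the musicians₁.
*the musicians₁* c-commands the pronoun within its binding domain → coindexation would violate Principle B.
*the twins₂*: the pronoun c-commands this R-expression → coindexation would violate Principle C on *the twins₂*.
*the candidates₃*: the pronoun c-commands this R-expression → coindexation would violate Principle C on *the candidates₃*.
*the athletes₄*: the pronoun c-commands this R-expression → coindexation would violate Principle C on *the athletes₄*.

none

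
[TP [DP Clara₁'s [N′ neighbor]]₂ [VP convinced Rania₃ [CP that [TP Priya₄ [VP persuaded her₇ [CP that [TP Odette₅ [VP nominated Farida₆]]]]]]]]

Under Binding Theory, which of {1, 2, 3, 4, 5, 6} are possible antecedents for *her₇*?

{1, 2, 3}

*her* is a pronoun, so Principle B applies: it must be free in its binding domain.
Binding domain of *her₇*: the embedded TP, whose subject is Priya₄.
*Clara₁* and the pronoun do not c-command one another → neither Principle B nor Principle C is at stake; coindexation permitted.
*[Clara₁'s neighbor]₂* c-commands the pronoun but from outside its binding domain, and is not c-commanded by it → coindexation permitted.
*Rania₃* c-commands the pronoun but from outside its binding domain, and is not c-commanded by it → coindexation permitted.
*Priya₄* c-commands the pronoun within its binding domain → coindexation would violate Principle B.
*Odette₅*: the pronoun c-commands this R-expression → coindexation would violate Principle C on *Odette₅*.
*Farida₆*: the pronoun c-commands this R-expression → coindexation would violate Principle C on *Farida₆*.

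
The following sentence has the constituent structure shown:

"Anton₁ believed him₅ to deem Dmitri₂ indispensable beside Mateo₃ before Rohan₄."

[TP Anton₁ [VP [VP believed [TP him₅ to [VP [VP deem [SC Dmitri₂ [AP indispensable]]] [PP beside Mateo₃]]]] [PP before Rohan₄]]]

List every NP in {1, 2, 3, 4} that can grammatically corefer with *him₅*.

{4}

*him* is a pronoun, so Principle B applies: it must be free in its binding domain.
Binding domain of *him₅*: the matrix TP, whose subject is Anton₁.
*Anton₁* c-commands the pronoun within its binding domain → coindexation would violate Principle B.
*Dmitri₂*: the pronoun c-commands this R-expression → coindexation would violate Principle C on *Dmitri₂*.
*Mateo₃*: the pronoun c-commands this R-expression → coindexation would violate Principle C on *Mateo₃*.
*Rohan₄* and the pronoun do not c-command one another → neither Principle B nor Principle C is at stake; coindexation permitted.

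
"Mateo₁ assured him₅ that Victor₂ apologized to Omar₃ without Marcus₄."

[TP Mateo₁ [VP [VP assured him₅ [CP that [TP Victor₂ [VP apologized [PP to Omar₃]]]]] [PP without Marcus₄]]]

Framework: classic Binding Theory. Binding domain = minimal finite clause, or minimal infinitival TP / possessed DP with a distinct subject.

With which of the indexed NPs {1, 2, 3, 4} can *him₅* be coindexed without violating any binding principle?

*him* is a pronoun, so Principle B applies: it must be free in its binding domain.
Binding domain of *him₅*: the matrix TP, whose subject is Mateo₁.
*Mateo₁* c-commands the pronoun within its binding domain → coindexation would violate Principle B.
*Victor₂*: the pronoun c-commands this R-expression → coindexation would violate Principle C on *Victor₂*.
*Omar₃*: the pronoun c-commands this R-expression → coindexation would violate Principle C on *Omar₃*.
*Marcus₄* and the pronoun do not c-command one another → neither Principle B nor Principle C is at stake; coindexation permitted.

{4}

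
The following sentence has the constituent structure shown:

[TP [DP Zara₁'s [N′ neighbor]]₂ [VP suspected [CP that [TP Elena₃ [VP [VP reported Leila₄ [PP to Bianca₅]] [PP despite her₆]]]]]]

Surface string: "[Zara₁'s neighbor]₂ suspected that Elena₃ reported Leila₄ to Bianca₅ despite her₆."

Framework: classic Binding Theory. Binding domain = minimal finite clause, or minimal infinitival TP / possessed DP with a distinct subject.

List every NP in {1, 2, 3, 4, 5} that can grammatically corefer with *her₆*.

{1, 2, 4, 5}

*her* is a pronoun, so Principle B applies: it must be free in its binding domain.
Binding domain of *her₆*: the embedded TP, whose subject is Elena₃.
*Zara₁* and the pronoun do not c-command one another → neither Principle B nor Principle C is at stake; coindexation permitted.
*[Zara₁'s neighbor]₂* c-commands the pronoun but from outside its binding domain, and is not c-commanded by it → coindexation permitted.
*Elena₃* c-commands the pronoun within its binding domain → coindexation would violate Principle B.
*Leila₄* and the pronoun do not c-command one another → neither Principle B nor Principle C is at stake; coindexation permitted.
*Bianca₅* and the pronoun do not c-command one another → neither Principle B nor Principle C is at stake; coindexation permitted.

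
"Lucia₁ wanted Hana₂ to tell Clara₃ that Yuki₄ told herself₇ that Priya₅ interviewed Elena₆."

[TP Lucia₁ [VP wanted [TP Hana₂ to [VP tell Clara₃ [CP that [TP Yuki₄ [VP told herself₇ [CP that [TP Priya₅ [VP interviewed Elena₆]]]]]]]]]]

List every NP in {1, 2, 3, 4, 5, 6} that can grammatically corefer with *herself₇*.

*herself* is an anaphor, so Principle A applies: it must be bound in its binding domain.
Binding domain of *herself₇*: the embedded TP, whose subject is Yuki₄.
*Lucia₁* c-commands the anaphor but is outside its binding domain → cannot satisfy Principle A.
*Hana₂* c-commands the anaphor but is outside its binding domain → cannot satisfy Principle A.
*Clara₃* c-commands the anaphor but is outside its binding domain → cannot satisfy Principle A.
*Yuki₄* c-commands the anaphor within its binding domain → licit binder.
*Priya₅* does not c-command the anaphor → cannot bind it.
*Elena₆* does not c-command the anaphor → cannot bind it.

{4}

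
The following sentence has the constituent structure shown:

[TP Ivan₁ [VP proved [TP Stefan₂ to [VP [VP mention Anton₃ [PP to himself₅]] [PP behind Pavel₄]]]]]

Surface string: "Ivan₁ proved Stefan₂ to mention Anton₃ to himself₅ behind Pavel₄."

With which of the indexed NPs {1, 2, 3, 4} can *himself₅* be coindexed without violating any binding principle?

{2, 3}

*himself* is an anaphor, so Principle A applies: it must be bound in its binding domain.
Binding domain of *himself₅*: the embedded TP, whose subject is Stefan₂.
*Ivan₁* c-commands the anaphor but is outside its binding domain → cannot satisfy Principle A.
*Stefan₂* c-commands the anaphor within its binding domain → licit binder.
*Anton₃* c-commands the anaphor within its binding domain → licit binder.
*Pavel₄* does not c-command the anaphor → cannot bind it.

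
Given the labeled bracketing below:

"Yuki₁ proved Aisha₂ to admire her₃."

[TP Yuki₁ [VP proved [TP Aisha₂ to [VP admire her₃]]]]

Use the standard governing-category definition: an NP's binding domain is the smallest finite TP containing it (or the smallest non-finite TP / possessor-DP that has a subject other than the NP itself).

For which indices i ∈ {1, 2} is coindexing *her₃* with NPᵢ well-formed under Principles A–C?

*her* is a pronoun, so Principle B applies: it must be free in its binding domain.
Binding domain of *her₃*: the embedded TP, whose subject is Aisha₂.
*Yuki₁* c-commands the pronoun but from outside its binding domain, and is not c-commanded by it → coindexation permitted.
*Aisha₂* c-commands the pronoun within its binding domain → coindexation would violate Principle B.

{1}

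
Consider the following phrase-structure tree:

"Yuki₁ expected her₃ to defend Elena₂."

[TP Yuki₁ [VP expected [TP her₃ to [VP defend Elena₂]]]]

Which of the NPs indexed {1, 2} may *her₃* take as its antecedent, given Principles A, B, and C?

none

*her* is a pronoun, so Principle B applies: it must be free in its binding domain.
Binding domain of *her₃*: the matrix TP, whose subject is Yuki₁.
*Yuki₁* c-commands the pronoun within its binding domain → coindexation would violate Principle B.
*Elena₂*: the pronoun c-commands this R-expression → coindexation would violate Principle C on *Elena₂*.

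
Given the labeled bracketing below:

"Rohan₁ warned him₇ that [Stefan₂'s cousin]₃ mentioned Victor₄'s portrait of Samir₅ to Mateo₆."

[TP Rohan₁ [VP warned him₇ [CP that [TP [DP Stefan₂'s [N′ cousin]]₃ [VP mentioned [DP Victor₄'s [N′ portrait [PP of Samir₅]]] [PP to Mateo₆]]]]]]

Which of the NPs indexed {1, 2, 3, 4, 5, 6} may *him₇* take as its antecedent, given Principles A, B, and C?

none

*him* is a pronoun, so Principle B applies: it must be free in its binding domain.
Binding domain of *him₇*: the matrix TP, whose subject is Rohan₁.
*Rohan₁* c-commands the pronoun within its binding domain → coindexation would violate Principle B.
*Stefan₂*: the pronoun c-commands this R-expression → coindexation would violate Principle C on *Stefan₂*.
*[Stefan₂'s cousin]₃*: the pronoun c-commands this R-expression → coindexation would violate Principle C on *[Stefan₂'s cousin]₃*.
*Victor₄*: the pronoun c-commands this R-expression → coindexation would violate Principle C on *Victor₄*.
*Samir₅*: the pronoun c-commands this R-expression → coindexation would violate Principle C on *Samir₅*.
*Mateo₆*: the pronoun c-commands this R-expression → coindexation would violate Principle C on *Mateo₆*.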